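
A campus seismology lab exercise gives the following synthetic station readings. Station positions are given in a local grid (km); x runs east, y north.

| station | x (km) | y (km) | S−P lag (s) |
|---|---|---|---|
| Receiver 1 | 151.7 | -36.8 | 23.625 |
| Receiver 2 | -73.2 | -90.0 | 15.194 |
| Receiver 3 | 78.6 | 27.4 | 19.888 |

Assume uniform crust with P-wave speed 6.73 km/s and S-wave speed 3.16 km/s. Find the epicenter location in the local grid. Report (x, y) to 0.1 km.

15.7 km east, -73.0 km north

Distance from S−P lag: d = Δt · v_P v_S / (v_P − v_S) = Δt · (6.73·3.16)/(6.73−3.16) ≈ 5.9571·Δt.
So d_Receiver 1 = 140.74, d_Receiver 2 = 90.51, d_Receiver 3 = 118.47 km.
Circle about each station: (x − 151.7)² + (y + 36.8)² = 140.74²; (x + 73.2)² + (y + 90.0)² = 90.51²; (x − 78.6)² + (y − 27.4)² = 118.47².
Subtracting pairs of circle equations eliminates x²+y² and gives linear equations (the radical axes):
-449.8 x − 106.4 y = 706.80
-146.2 x + 128.4 y = -11665.80
Solving the 2×2 system: x ≈ 15.7, y ≈ -73.0 km.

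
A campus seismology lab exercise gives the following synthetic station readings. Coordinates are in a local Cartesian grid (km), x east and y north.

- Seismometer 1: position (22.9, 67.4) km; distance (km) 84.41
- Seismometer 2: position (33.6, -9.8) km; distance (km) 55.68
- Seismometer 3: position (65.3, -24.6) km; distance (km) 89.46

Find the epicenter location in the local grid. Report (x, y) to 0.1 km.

Circle about each station: (x − 22.9)² + (y − 67.4)² = 84.41²; (x − 33.6)² + (y + 9.8)² = 55.68²; (x − 65.3)² + (y + 24.6)² = 89.46².
Subtracting the Seismometer 1 equation from the Seismometer 2 and Seismometer 3 equations removes the quadratic terms:
21.4 x − 154.4 y = 182.62
84.8 x − 184.0 y = -1075.96
Solving the 2×2 system: x ≈ -21.8, y ≈ -4.2 km.

-21.8 km east, -4.2 km north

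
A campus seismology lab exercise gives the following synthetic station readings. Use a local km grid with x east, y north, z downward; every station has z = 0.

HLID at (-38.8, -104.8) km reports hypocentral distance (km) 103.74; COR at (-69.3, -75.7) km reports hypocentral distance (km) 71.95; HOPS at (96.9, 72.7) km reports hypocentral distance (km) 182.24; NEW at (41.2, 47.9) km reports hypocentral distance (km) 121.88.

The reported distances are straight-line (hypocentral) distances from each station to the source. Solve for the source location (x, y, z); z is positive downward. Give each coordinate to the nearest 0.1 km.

(-65.9, -6.7, 20.1)

Each station gives a sphere (x−x_i)² + (y−y_i)² + z² = d_i² (stations at z=0).
Subtracting the HLID sphere from COR and HOPS: z² cancels, leaving linear equations in x and y:
-61.0 x + 58.2 y = 3629.69
271.4 x + 355.0 y = -20263.01
Solving: x ≈ -65.896, y ≈ -6.701 km (keep extra digits for the depth step; rounded: -65.9, -6.7).
Then from the HLID sphere: z² = 103.74² − (x + 38.8)² − (y + 104.8)² with x = -65.896, y = -6.701, so z ≈ 20.109 ≈ 20.1 km.
Check against NEW (with the unrounded solution): distance 121.88 ≈ 121.88 km. ✓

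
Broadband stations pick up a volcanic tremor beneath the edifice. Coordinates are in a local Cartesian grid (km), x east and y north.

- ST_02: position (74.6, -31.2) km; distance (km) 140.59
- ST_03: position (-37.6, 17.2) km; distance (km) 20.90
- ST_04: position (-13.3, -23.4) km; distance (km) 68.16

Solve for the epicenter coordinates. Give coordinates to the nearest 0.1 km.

Circle about each station: (x − 74.6)² + (y + 31.2)² = 140.59²; (x + 37.6)² + (y − 17.2)² = 20.90²; (x + 13.3)² + (y + 23.4)² = 68.16².
Subtracting pairs of circle equations eliminates x²+y² and gives linear equations (the radical axes):
-224.4 x + 96.8 y = 14499.74
-175.8 x + 15.6 y = 9305.61
Solving the 2×2 system: x ≈ -49.9, y ≈ 34.1 km.

x ≈ -49.9 km, y ≈ 34.1 km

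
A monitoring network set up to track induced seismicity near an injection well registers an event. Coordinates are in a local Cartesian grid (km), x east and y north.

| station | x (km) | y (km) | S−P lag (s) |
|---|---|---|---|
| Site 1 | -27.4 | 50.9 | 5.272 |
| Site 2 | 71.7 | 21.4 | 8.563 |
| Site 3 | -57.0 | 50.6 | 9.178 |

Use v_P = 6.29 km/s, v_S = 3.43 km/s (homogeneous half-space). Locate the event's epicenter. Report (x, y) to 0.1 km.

Distance from S−P lag: d = Δt · v_P v_S / (v_P − v_S) = Δt · (6.29·3.43)/(6.29−3.43) ≈ 7.5436·Δt.
So d_Site 1 = 39.77, d_Site 2 = 64.60, d_Site 3 = 69.24 km.
Circle about each station: (x + 27.4)² + (y − 50.9)² = 39.77²; (x − 71.7)² + (y − 21.4)² = 64.60²; (x + 57.0)² + (y − 50.6)² = 69.24².
Subtracting the Site 1 equation from the Site 2 and Site 3 equations removes the quadratic terms:
198.2 x − 59.0 y = -334.23
-59.2 x − 0.6 y = -744.73
Solving the 2×2 system: x ≈ 12.1, y ≈ 46.3 km.
Check against Site 1 (with the unrounded x, y): √((x + 27.4)²+(y − 50.9)²) = 39.77 ≈ 39.77 km. ✓

(12.1, 46.3)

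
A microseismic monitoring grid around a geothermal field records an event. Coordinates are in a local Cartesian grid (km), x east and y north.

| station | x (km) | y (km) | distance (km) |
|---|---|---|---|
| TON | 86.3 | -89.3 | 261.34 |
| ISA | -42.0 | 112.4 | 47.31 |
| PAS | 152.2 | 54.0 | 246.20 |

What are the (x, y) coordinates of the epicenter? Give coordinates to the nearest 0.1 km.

Circle about each station: (x − 86.3)² + (y + 89.3)² = 261.34²; (x + 42.0)² + (y − 112.4)² = 47.31²; (x − 152.2)² + (y − 54.0)² = 246.20².
Subtracting pairs of circle equations eliminates x²+y² and gives linear equations (the radical axes):
-256.6 x + 403.4 y = 65035.94
131.8 x + 286.6 y = 18342.82
Solving the 2×2 system: x ≈ -88.7, y ≈ 104.8 km.
Check against TON (with the unrounded x, y): √((x − 86.3)²+(y + 89.3)²) = 261.34 ≈ 261.34 km. ✓

x ≈ -88.7 km, y ≈ 104.8 km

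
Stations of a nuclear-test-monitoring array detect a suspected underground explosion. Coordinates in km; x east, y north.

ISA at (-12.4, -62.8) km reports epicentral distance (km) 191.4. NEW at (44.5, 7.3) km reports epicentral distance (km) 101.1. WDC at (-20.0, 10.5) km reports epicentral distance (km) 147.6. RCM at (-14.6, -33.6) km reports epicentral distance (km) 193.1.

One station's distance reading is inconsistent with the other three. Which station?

RCM

Solve using three stations at a time. Using ISA, NEW, WDC (subtract circle equations pairwise → linear system) gives (x, y) ≈ (105.8, 87.8).
Distances from that point to each station vs reported:
  ISA: calculated 191.4 vs reported 191.4 → residual 0.0 km
  NEW: calculated 101.2 vs reported 101.1 → residual 0.1 km
  WDC: calculated 147.7 vs reported 147.6 → residual 0.1 km
  RCM: calculated 171.0 vs reported 193.1 → residual 22.1 km
ISA, NEW, WDC are mutually consistent (residuals ≈ 0); RCM is off by 22.1 km.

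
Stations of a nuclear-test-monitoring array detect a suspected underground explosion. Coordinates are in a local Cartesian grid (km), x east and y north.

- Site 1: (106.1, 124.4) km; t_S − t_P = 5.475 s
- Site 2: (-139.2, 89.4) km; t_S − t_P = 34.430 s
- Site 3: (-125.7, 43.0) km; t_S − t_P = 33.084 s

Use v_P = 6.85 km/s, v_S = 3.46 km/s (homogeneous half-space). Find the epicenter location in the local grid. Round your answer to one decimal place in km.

101.5 km east, 86.4 km north

Distance from S−P lag: d = Δt · v_P v_S / (v_P − v_S) = Δt · (6.85·3.46)/(6.85−3.46) ≈ 6.9914·Δt.
So d_Site 1 = 38.28, d_Site 2 = 240.72, d_Site 3 = 231.30 km.
Circle about each station: (x − 106.1)² + (y − 124.4)² = 38.28²; (x + 139.2)² + (y − 89.4)² = 240.72²; (x + 125.7)² + (y − 43.0)² = 231.30².
Subtracting the Site 1 equation from the Site 2 and Site 3 equations removes the quadratic terms:
-490.6 x − 70.0 y = -55844.33
-463.6 x − 162.8 y = -61117.41
Solving the 2×2 system: x ≈ 101.5, y ≈ 86.4 km.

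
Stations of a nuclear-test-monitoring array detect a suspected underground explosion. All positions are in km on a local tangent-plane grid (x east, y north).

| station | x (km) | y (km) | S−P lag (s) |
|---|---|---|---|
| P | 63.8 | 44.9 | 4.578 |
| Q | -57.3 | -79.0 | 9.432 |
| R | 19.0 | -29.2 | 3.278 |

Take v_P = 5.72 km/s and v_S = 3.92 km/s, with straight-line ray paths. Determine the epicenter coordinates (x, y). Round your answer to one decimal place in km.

Distance from S−P lag: d = Δt · v_P v_S / (v_P − v_S) = Δt · (5.72·3.92)/(5.72−3.92) ≈ 12.4569·Δt.
So d_P = 57.03, d_Q = 117.49, d_R = 40.83 km.
Circle about each station: (x − 63.8)² + (y − 44.9)² = 57.03²; (x + 57.3)² + (y + 79.0)² = 117.49²; (x − 19.0)² + (y + 29.2)² = 40.83².
Subtracting the P equation from the Q and R equations removes the quadratic terms:
-242.2 x − 247.8 y = -7113.64
-89.6 x − 148.2 y = -3287.48
Solving the 2×2 system: x ≈ 17.5, y ≈ 11.6 km.
Check against P (with the unrounded x, y): √((x − 63.8)²+(y − 44.9)²) = 57.03 ≈ 57.03 km. ✓

x ≈ 17.5 km, y ≈ 11.6 km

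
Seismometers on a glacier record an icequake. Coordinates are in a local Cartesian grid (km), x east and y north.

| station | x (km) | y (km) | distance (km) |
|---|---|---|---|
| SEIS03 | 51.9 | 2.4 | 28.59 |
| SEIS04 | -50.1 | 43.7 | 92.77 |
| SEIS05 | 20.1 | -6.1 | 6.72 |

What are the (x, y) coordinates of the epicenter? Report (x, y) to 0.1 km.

Circle about each station: (x − 51.9)² + (y − 2.4)² = 28.59²; (x + 50.1)² + (y − 43.7)² = 92.77²; (x − 20.1)² + (y + 6.1)² = 6.72².
Subtracting the SEIS03 equation from the SEIS04 and SEIS05 equations removes the quadratic terms:
-204.0 x + 82.6 y = -6068.55
-63.6 x − 17.0 y = -1485.92
Solving the 2×2 system: x ≈ 25.9, y ≈ -9.5 km.

x ≈ 25.9 km, y ≈ -9.5 km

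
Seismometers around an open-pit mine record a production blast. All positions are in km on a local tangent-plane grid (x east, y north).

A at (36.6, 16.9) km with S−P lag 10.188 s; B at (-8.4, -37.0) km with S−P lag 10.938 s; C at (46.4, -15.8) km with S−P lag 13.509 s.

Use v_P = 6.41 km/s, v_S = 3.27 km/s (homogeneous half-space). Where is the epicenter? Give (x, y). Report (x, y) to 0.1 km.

x ≈ -29.5 km, y ≈ 32.9 km

Distance from S−P lag: d = Δt · v_P v_S / (v_P − v_S) = Δt · (6.41·3.27)/(6.41−3.27) ≈ 6.6754·Δt.
So d_A = 68.01, d_B = 73.02, d_C = 90.18 km.
Circle about each station: (x − 36.6)² + (y − 16.9)² = 68.01²; (x + 8.4)² + (y + 37.0)² = 73.02²; (x − 46.4)² + (y + 15.8)² = 90.18².
Subtracting the A equation from the B and C equations removes the quadratic terms:
-90.0 x − 107.8 y = -892.17
19.6 x − 65.4 y = -2729.64
Solving the 2×2 system: x ≈ -29.5, y ≈ 32.9 km.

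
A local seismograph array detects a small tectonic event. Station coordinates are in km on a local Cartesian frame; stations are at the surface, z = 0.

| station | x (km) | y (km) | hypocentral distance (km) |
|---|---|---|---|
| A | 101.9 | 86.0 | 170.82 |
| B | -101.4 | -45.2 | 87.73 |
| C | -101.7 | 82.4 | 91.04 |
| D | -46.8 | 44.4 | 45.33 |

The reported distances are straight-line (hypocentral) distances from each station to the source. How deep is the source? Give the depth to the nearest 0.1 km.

depth ≈ 35.5 km

Each station gives a sphere (x−x_i)² + (y−y_i)² + z² = d_i² (stations at z=0).
Subtracting the A sphere from B and C: z² cancels, leaving linear equations in x and y:
-406.6 x − 262.4 y = 16028.31
-407.2 x − 7.2 y = 20244.23
Solving: x ≈ -50.006, y ≈ 16.402 km (keep extra digits for the depth step; rounded: -50.0, 16.4).
Then from the A sphere: z² = 170.82² − (x − 101.9)² − (y − 86.0)² with x = -50.006, y = 16.402, so z ≈ 35.499 ≈ 35.5 km.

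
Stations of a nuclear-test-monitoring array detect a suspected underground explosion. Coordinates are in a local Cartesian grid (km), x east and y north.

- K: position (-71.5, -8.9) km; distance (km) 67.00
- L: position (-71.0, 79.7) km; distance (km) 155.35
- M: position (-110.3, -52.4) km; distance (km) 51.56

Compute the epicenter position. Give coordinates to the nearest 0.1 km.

Circle about each station: (x + 71.5)² + (y + 8.9)² = 67.00²; (x + 71.0)² + (y − 79.7)² = 155.35²; (x + 110.3)² + (y + 52.4)² = 51.56².
Subtracting the K equation from the L and M equations removes the quadratic terms:
1.0 x + 177.2 y = -13442.99
-77.6 x − 87.0 y = 11550.96
Solving the 2×2 system: x ≈ -64.2, y ≈ -75.5 km.

-64.2 km east, -75.5 km north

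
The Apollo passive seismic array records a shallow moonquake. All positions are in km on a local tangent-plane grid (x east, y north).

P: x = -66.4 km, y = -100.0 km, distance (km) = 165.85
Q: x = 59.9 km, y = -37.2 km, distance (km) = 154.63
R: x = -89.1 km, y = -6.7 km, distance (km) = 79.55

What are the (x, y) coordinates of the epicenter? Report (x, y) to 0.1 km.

(-55.7, 65.5)

Circle about each station: (x + 66.4)² + (y + 100.0)² = 165.85²; (x − 59.9)² + (y + 37.2)² = 154.63²; (x + 89.1)² + (y + 6.7)² = 79.55².
Subtracting the P equation from the Q and R equations removes the quadratic terms:
252.6 x + 125.6 y = -5841.32
-45.4 x + 186.6 y = 14752.76
Solving the 2×2 system: x ≈ -55.7, y ≈ 65.5 km.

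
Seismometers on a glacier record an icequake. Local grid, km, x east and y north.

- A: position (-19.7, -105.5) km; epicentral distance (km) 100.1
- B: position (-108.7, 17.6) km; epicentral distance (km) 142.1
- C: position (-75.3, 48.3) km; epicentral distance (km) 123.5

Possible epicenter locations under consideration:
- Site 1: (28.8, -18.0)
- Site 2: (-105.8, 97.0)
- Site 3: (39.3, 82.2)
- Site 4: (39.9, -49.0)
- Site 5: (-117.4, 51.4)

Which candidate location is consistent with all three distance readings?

For each candidate, compare |candidate − station| to the reported distance:
Site 1: residuals A 0.1, B 0.1, C 0.1 → max 0.1 km
Site 2: residuals A 119.9, B 62.6, C 66.0 → max 119.9 km
Site 3: residuals A 96.7, B 19.4, C 4.0 → max 96.7 km
Site 4: residuals A 18.0, B 20.7, C 27.3 → max 27.3 km
Site 5: residuals A 84.7, B 107.2, C 81.3 → max 107.2 km
Only Site 1 has all residuals ≈ 0.

Site 1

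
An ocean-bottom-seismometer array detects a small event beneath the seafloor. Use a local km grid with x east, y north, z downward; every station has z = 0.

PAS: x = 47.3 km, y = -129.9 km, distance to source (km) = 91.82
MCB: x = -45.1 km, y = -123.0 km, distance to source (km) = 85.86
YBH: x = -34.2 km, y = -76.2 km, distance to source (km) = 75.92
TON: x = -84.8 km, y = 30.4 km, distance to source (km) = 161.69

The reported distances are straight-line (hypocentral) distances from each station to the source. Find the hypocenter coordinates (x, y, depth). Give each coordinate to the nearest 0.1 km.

Each station gives a sphere (x−x_i)² + (y−y_i)² + z² = d_i² (stations at z=0).
Subtracting the PAS sphere from MCB and YBH: z² cancels, leaving linear equations in x and y:
-184.8 x + 13.8 y = -889.32
-163.0 x + 107.4 y = -9468.15
Solving: x ≈ -1.997, y ≈ -91.189 km (keep extra digits for the depth step; rounded: -2.0, -91.2).
Then from the PAS sphere: z² = 91.82² − (x − 47.3)² − (y + 129.9)² with x = -1.997, y = -91.189, so z ≈ 67.098 ≈ 67.1 km.

(-2.0, -91.2, 67.1)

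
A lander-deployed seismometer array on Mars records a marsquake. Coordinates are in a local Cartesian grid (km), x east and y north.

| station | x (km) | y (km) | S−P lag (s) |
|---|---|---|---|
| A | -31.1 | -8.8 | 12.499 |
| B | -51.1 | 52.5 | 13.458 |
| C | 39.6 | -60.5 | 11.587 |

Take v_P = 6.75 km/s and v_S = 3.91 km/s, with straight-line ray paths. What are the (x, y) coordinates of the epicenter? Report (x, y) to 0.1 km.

Distance from S−P lag: d = Δt · v_P v_S / (v_P − v_S) = Δt · (6.75·3.91)/(6.75−3.91) ≈ 9.2931·Δt.
So d_A = 116.15, d_B = 125.07, d_C = 107.68 km.
Circle about each station: (x + 31.1)² + (y + 8.8)² = 116.15²; (x + 51.1)² + (y − 52.5)² = 125.07²; (x − 39.6)² + (y + 60.5)² = 107.68².
Subtracting the A equation from the B and C equations removes the quadratic terms:
-40.0 x + 122.6 y = 2171.13
141.4 x − 103.4 y = 6079.60
Solving the 2×2 system: x ≈ 73.5, y ≈ 41.7 km.

x ≈ 73.5 km, y ≈ 41.7 km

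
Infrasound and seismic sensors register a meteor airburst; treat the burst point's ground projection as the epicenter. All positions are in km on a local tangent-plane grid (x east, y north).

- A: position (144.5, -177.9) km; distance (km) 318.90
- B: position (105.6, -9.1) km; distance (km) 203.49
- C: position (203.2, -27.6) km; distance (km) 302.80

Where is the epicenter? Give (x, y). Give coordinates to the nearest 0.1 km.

-93.1 km east, 34.8 km north

Circle about each station: (x − 144.5)² + (y + 177.9)² = 318.90²; (x − 105.6)² + (y + 9.1)² = 203.49²; (x − 203.2)² + (y + 27.6)² = 302.80².
Subtracting pairs of circle equations eliminates x²+y² and gives linear equations (the radical axes):
-77.8 x + 337.6 y = 18994.54
117.4 x + 300.6 y = -467.29
Solving the 2×2 system: x ≈ -93.1, y ≈ 34.8 km.
Check against A (with the unrounded x, y): √((x − 144.5)²+(y + 177.9)²) = 318.90 ≈ 318.90 km. ✓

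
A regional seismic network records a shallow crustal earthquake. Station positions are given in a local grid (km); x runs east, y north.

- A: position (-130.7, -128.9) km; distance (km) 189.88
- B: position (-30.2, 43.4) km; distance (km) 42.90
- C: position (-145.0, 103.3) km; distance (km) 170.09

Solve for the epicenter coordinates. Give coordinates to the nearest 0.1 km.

x ≈ -2.2 km, y ≈ 10.9 km

Circle about each station: (x + 130.7)² + (y + 128.9)² = 189.88²; (x + 30.2)² + (y − 43.4)² = 42.90²; (x + 145.0)² + (y − 103.3)² = 170.09².
Subtracting pairs of circle equations eliminates x²+y² and gives linear equations (the radical axes):
201.0 x + 344.6 y = 3311.90
-28.6 x + 464.4 y = 5122.00
Solving the 2×2 system: x ≈ -2.2, y ≈ 10.9 km.
Check against A (with the unrounded x, y): √((x + 130.7)²+(y + 128.9)²) = 189.88 ≈ 189.88 km. ✓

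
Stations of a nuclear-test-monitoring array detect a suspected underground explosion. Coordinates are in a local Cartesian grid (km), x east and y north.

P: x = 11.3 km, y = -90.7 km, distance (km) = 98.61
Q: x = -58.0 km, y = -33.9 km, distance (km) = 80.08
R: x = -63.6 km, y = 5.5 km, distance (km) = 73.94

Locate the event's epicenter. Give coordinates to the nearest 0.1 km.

10.3 km east, 7.9 km north

Circle about each station: (x − 11.3)² + (y + 90.7)² = 98.61²; (x + 58.0)² + (y + 33.9)² = 80.08²; (x + 63.6)² + (y − 5.5)² = 73.94².
Subtracting pairs of circle equations eliminates x²+y² and gives linear equations (the radical axes):
-138.6 x + 113.6 y = -529.84
-149.8 x + 192.4 y = -22.16
Solving the 2×2 system: x ≈ 10.3, y ≈ 7.9 km.
Check against P (with the unrounded x, y): √((x − 11.3)²+(y + 90.7)²) = 98.61 ≈ 98.61 km. ✓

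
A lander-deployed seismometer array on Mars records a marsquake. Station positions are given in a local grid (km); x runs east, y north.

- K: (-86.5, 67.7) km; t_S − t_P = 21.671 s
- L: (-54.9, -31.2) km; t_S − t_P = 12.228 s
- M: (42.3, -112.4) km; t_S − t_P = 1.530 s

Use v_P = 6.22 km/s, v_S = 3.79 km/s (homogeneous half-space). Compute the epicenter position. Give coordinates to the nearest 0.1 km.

Distance from S−P lag: d = Δt · v_P v_S / (v_P − v_S) = Δt · (6.22·3.79)/(6.22−3.79) ≈ 9.7012·Δt.
So d_K = 210.23, d_L = 118.63, d_M = 14.84 km.
Circle about each station: (x + 86.5)² + (y − 67.7)² = 210.23²; (x + 54.9)² + (y + 31.2)² = 118.63²; (x − 42.3)² + (y + 112.4)² = 14.84².
Subtracting the K equation from the L and M equations removes the quadratic terms:
63.2 x − 197.8 y = 22045.49
257.6 x − 360.2 y = 46333.94
Solving the 2×2 system: x ≈ 43.4, y ≈ -97.6 km.

43.4 km east, -97.6 km north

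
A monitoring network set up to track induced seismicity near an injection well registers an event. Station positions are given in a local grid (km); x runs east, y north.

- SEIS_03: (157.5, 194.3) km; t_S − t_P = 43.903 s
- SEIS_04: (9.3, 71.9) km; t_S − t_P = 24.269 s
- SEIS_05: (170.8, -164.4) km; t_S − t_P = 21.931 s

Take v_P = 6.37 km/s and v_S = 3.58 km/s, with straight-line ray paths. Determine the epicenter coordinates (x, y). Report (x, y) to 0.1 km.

Distance from S−P lag: d = Δt · v_P v_S / (v_P − v_S) = Δt · (6.37·3.58)/(6.37−3.58) ≈ 8.1737·Δt.
So d_SEIS_03 = 358.85, d_SEIS_04 = 198.37, d_SEIS_05 = 179.26 km.
Circle about each station: (x − 157.5)² + (y − 194.3)² = 358.85²; (x − 9.3)² + (y − 71.9)² = 198.37²; (x − 170.8)² + (y + 164.4)² = 179.26².
Subtracting pairs of circle equations eliminates x²+y² and gives linear equations (the radical axes):
-296.4 x − 244.8 y = 32120.03
26.6 x − 717.4 y = 90280.43
Solving the 2×2 system: x ≈ -4.3, y ≈ -126.0 km.
Check against SEIS_03 (with the unrounded x, y): √((x − 157.5)²+(y − 194.3)²) = 358.85 ≈ 358.85 km. ✓

-4.3 km east, -126.0 km north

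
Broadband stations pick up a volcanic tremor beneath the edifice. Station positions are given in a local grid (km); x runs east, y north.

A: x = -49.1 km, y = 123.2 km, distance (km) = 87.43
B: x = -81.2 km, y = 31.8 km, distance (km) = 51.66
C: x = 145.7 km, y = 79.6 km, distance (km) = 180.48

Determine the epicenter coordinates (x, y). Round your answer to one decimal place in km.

Circle about each station: (x + 49.1)² + (y − 123.2)² = 87.43²; (x + 81.2)² + (y − 31.8)² = 51.66²; (x − 145.7)² + (y − 79.6)² = 180.48².
Subtracting the A equation from the B and C equations removes the quadratic terms:
-64.2 x − 182.8 y = -5009.12
389.6 x − 87.2 y = -14953.43
Solving the 2×2 system: x ≈ -29.9, y ≈ 37.9 km.

-29.9 km east, 37.9 km north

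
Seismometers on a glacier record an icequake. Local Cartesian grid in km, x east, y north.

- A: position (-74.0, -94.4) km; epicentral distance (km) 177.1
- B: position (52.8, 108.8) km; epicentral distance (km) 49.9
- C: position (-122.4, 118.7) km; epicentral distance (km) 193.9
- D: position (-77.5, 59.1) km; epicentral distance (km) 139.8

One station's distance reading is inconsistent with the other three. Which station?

Solve using three stations at a time. Using B, C, D (subtract circle equations pairwise → linear system) gives (x, y) ≈ (62.3, 59.7).
Distances from that point to each station vs reported:
  A: calculated 205.8 vs reported 177.1 → residual 28.7 km
  B: calculated 50.0 vs reported 49.9 → residual 0.1 km
  C: calculated 193.9 vs reported 193.9 → residual 0.0 km
  D: calculated 139.8 vs reported 139.8 → residual 0.0 km
B, C, D are mutually consistent (residuals ≈ 0); A is off by 28.7 km.

A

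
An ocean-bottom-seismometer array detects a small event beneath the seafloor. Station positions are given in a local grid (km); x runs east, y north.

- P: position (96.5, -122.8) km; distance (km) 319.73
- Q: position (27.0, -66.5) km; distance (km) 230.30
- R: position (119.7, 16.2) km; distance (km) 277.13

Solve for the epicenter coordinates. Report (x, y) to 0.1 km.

(-149.7, 81.2)

Circle about each station: (x − 96.5)² + (y + 122.8)² = 319.73²; (x − 27.0)² + (y + 66.5)² = 230.30²; (x − 119.7)² + (y − 16.2)² = 277.13².
Subtracting the P equation from the Q and R equations removes the quadratic terms:
-139.0 x + 112.6 y = 29948.34
46.4 x + 278.0 y = 15624.68
Solving the 2×2 system: x ≈ -149.7, y ≈ 81.2 km.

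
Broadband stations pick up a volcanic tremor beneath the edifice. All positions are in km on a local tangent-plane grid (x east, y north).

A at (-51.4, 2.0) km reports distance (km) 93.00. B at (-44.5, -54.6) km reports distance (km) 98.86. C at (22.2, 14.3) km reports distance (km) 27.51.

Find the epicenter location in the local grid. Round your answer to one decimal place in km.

Circle about each station: (x + 51.4)² + (y − 2.0)² = 93.00²; (x + 44.5)² + (y + 54.6)² = 98.86²; (x − 22.2)² + (y − 14.3)² = 27.51².
Subtracting pairs of circle equations eliminates x²+y² and gives linear equations (the radical axes):
13.8 x − 113.2 y = 1191.15
147.2 x + 24.6 y = 5943.57
Solving the 2×2 system: x ≈ 41.3, y ≈ -5.5 km.

(41.3, -5.5)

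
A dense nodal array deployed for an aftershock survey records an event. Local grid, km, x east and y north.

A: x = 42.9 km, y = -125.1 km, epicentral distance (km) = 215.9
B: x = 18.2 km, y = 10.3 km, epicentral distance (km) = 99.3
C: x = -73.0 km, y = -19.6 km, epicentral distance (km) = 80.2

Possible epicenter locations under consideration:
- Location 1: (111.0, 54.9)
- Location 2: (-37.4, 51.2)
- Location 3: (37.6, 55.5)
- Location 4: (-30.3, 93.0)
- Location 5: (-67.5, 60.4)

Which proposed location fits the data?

Location 5

For each candidate, compare |candidate − station| to the reported distance:
Location 1: residuals A 23.4, B 3.7, C 118.3 → max 118.3 km
Location 2: residuals A 22.2, B 30.3, C 1.0 → max 30.3 km
Location 3: residuals A 35.2, B 50.1, C 53.5 → max 53.5 km
Location 4: residuals A 14.2, B 3.4, C 40.2 → max 40.2 km
Location 5: residuals A 0.0, B 0.0, C 0.0 → max 0.0 km
Only Location 5 has all residuals ≈ 0.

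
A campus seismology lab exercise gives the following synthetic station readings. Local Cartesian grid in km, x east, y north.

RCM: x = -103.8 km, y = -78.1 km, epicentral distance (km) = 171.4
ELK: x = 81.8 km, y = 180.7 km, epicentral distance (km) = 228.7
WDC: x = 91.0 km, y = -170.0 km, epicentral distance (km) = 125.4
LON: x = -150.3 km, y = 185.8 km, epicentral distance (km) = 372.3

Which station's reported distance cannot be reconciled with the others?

LON

Solve using three stations at a time. Using RCM, ELK, WDC (subtract circle equations pairwise → linear system) gives (x, y) ≈ (64.8, -47.4).
Distances from that point to each station vs reported:
  RCM: calculated 171.4 vs reported 171.4 → residual 0.0 km
  ELK: calculated 228.7 vs reported 228.7 → residual 0.0 km
  WDC: calculated 125.4 vs reported 125.4 → residual 0.0 km
  LON: calculated 317.2 vs reported 372.3 → residual 55.1 km
RCM, ELK, WDC are mutually consistent (residuals ≈ 0); LON is off by 55.1 km.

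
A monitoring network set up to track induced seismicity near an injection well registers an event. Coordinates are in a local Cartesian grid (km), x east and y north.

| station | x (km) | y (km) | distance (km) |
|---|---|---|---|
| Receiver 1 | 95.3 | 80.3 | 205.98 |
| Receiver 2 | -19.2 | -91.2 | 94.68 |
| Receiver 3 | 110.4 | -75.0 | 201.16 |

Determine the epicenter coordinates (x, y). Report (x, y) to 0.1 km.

Circle about each station: (x − 95.3)² + (y − 80.3)² = 205.98²; (x + 19.2)² + (y + 91.2)² = 94.68²; (x − 110.4)² + (y + 75.0)² = 201.16².
Subtracting the Receiver 1 equation from the Receiver 2 and Receiver 3 equations removes the quadratic terms:
-229.0 x − 343.0 y = 26619.36
30.2 x − 310.6 y = 4245.39
Solving the 2×2 system: x ≈ -83.6, y ≈ -21.8 km.
Check against Receiver 1 (with the unrounded x, y): √((x − 95.3)²+(y − 80.3)²) = 205.98 ≈ 205.98 km. ✓

(-83.6, -21.8)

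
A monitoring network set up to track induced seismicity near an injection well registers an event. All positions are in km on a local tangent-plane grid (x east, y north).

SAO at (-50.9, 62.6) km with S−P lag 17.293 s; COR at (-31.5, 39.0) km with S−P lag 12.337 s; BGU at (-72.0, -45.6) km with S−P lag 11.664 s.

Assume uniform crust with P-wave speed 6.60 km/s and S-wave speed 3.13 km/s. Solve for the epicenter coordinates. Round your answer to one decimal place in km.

(-4.5, -29.3)

Distance from S−P lag: d = Δt · v_P v_S / (v_P − v_S) = Δt · (6.60·3.13)/(6.60−3.13) ≈ 5.9533·Δt.
So d_SAO = 102.95, d_COR = 73.45, d_BGU = 69.44 km.
Circle about each station: (x + 50.9)² + (y − 62.6)² = 102.95²; (x + 31.5)² + (y − 39.0)² = 73.45²; (x + 72.0)² + (y + 45.6)² = 69.44².
Subtracting the SAO equation from the COR and BGU equations removes the quadratic terms:
38.8 x − 47.2 y = 1207.48
-42.2 x − 216.4 y = 6530.58
Solving the 2×2 system: x ≈ -4.5, y ≈ -29.3 km.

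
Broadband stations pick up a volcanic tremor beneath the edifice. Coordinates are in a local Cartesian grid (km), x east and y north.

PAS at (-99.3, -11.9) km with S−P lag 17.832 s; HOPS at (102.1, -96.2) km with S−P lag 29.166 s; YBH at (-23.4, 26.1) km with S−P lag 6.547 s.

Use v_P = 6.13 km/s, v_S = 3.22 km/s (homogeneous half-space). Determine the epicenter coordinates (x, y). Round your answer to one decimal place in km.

x ≈ -8.4 km, y ≈ 67.9 km

Distance from S−P lag: d = Δt · v_P v_S / (v_P − v_S) = Δt · (6.13·3.22)/(6.13−3.22) ≈ 6.7830·Δt.
So d_PAS = 120.95, d_HOPS = 197.83, d_YBH = 44.41 km.
Circle about each station: (x + 99.3)² + (y + 11.9)² = 120.95²; (x − 102.1)² + (y + 96.2)² = 197.83²; (x + 23.4)² + (y − 26.1)² = 44.41².
Subtracting the PAS equation from the HOPS and YBH equations removes the quadratic terms:
402.8 x − 168.6 y = -14831.06
151.8 x + 76.0 y = 3883.32
Solving the 2×2 system: x ≈ -8.4, y ≈ 67.9 km.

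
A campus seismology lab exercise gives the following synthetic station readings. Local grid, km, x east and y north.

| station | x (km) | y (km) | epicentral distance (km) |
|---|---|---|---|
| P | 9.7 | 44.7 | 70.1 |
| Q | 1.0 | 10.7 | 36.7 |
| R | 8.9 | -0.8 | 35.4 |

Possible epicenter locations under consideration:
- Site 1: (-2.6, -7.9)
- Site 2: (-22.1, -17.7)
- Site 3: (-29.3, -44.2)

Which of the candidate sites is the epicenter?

Site 2

For each candidate, compare |candidate − station| to the reported distance:
Site 1: residuals P 16.1, Q 17.8, R 21.9 → max 21.9 km
Site 2: residuals P 0.1, Q 0.1, R 0.1 → max 0.1 km
Site 3: residuals P 27.0, Q 26.0, R 22.4 → max 27.0 km
Only Site 2 has all residuals ≈ 0.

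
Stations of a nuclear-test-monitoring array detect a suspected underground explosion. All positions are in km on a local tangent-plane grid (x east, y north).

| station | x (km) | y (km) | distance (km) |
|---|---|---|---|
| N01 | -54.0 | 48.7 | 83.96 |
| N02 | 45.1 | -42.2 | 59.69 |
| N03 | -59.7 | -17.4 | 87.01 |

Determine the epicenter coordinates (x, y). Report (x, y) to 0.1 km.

x ≈ 21.9 km, y ≈ 12.8 km

Circle about each station: (x + 54.0)² + (y − 48.7)² = 83.96²; (x − 45.1)² + (y + 42.2)² = 59.69²; (x + 59.7)² + (y + 17.4)² = 87.01².
Subtracting pairs of circle equations eliminates x²+y² and gives linear equations (the radical axes):
198.2 x − 181.8 y = 2013.55
-11.4 x − 132.2 y = -1942.30
Solving the 2×2 system: x ≈ 21.9, y ≈ 12.8 km.
Check against N01 (with the unrounded x, y): √((x + 54.0)²+(y − 48.7)²) = 83.96 ≈ 83.96 km. ✓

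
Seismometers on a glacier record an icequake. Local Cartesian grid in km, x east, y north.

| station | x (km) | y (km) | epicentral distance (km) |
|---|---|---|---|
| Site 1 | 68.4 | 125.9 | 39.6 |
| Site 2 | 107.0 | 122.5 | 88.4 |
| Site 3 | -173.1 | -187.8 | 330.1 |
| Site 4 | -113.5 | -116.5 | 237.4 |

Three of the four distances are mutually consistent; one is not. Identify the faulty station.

Site 1

Solve using three stations at a time. Using Site 2, Site 3, Site 4 (subtract circle equations pairwise → linear system) gives (x, y) ≈ (52.8, 52.8).
Distances from that point to each station vs reported:
  Site 1: calculated 74.7 vs reported 39.6 → residual 35.1 km
  Site 2: calculated 88.3 vs reported 88.4 → residual 0.1 km
  Site 3: calculated 330.1 vs reported 330.1 → residual 0.0 km
  Site 4: calculated 237.3 vs reported 237.4 → residual 0.1 km
Site 2, Site 3, Site 4 are mutually consistent (residuals ≈ 0); Site 1 is off by 35.1 km.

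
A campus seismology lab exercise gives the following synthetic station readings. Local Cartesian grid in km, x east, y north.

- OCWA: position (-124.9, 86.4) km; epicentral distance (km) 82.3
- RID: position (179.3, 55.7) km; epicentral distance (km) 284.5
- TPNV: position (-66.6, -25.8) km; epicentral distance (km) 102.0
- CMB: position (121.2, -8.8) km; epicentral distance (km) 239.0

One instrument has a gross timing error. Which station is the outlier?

Solve using three stations at a time. Using RID, TPNV, CMB (subtract circle equations pairwise → linear system) gives (x, y) ≈ (-104.9, 68.6).
Distances from that point to each station vs reported:
  OCWA: calculated 26.8 vs reported 82.3 → residual 55.5 km
  RID: calculated 284.4 vs reported 284.5 → residual 0.1 km
  TPNV: calculated 101.9 vs reported 102.0 → residual 0.1 km
  CMB: calculated 238.9 vs reported 239.0 → residual 0.1 km
RID, TPNV, CMB are mutually consistent (residuals ≈ 0); OCWA is off by 55.5 km.

OCWA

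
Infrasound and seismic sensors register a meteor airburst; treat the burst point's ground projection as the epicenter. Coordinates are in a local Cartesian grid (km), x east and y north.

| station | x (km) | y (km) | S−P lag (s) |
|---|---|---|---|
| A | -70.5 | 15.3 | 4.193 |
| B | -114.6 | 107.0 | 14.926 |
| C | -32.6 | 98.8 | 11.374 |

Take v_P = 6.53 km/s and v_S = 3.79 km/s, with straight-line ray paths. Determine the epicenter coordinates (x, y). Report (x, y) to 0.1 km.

Distance from S−P lag: d = Δt · v_P v_S / (v_P − v_S) = Δt · (6.53·3.79)/(6.53−3.79) ≈ 9.0324·Δt.
So d_A = 37.87, d_B = 134.82, d_C = 102.73 km.
Circle about each station: (x + 70.5)² + (y − 15.3)² = 37.87²; (x + 114.6)² + (y − 107.0)² = 134.82²; (x + 32.6)² + (y − 98.8)² = 102.73².
Subtracting the A equation from the B and C equations removes the quadratic terms:
-88.2 x + 183.4 y = 2635.52
75.8 x + 167.0 y = -3499.46
Solving the 2×2 system: x ≈ -37.8, y ≈ -3.8 km.
Check against A (with the unrounded x, y): √((x + 70.5)²+(y − 15.3)²) = 37.88 ≈ 37.87 km. ✓

-37.8 km east, -3.8 km north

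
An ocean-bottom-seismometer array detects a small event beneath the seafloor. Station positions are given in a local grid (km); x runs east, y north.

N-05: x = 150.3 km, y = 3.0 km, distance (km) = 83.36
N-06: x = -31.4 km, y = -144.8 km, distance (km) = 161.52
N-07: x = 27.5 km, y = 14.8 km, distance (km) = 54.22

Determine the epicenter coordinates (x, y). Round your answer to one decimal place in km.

69.9 km east, -19.0 km north

Circle about each station: (x − 150.3)² + (y − 3.0)² = 83.36²; (x + 31.4)² + (y + 144.8)² = 161.52²; (x − 27.5)² + (y − 14.8)² = 54.22².
Subtracting pairs of circle equations eliminates x²+y² and gives linear equations (the radical axes):
-363.4 x − 295.6 y = -19785.91
-245.6 x + 23.6 y = -17614.72
Solving the 2×2 system: x ≈ 69.9, y ≈ -19.0 km.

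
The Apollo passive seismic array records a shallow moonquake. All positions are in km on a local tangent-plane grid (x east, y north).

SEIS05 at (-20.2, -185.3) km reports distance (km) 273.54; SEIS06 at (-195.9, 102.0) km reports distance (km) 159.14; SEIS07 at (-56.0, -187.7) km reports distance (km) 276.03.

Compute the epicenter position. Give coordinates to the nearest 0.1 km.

Circle about each station: (x + 20.2)² + (y + 185.3)² = 273.54²; (x + 195.9)² + (y − 102.0)² = 159.14²; (x + 56.0)² + (y + 187.7)² = 276.03².
Subtracting the SEIS05 equation from the SEIS06 and SEIS07 equations removes the quadratic terms:
-351.4 x + 574.6 y = 63535.27
-71.6 x − 4.8 y = 2254.73
Solving the 2×2 system: x ≈ -37.4, y ≈ 87.7 km.
Check against SEIS05 (with the unrounded x, y): √((x + 20.2)²+(y + 185.3)²) = 273.56 ≈ 273.54 km. ✓

-37.4 km east, 87.7 km north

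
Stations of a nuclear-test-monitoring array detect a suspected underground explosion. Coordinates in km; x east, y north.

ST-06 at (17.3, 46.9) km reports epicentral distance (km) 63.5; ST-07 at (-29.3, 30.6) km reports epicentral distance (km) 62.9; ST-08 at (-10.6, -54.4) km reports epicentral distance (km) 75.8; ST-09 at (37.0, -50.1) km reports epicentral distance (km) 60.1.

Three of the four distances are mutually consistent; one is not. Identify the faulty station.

ST-06

Solve using three stations at a time. Using ST-07, ST-08, ST-09 (subtract circle equations pairwise → linear system) gives (x, y) ≈ (30.0, 9.6).
Distances from that point to each station vs reported:
  ST-06: calculated 39.4 vs reported 63.5 → residual 24.1 km
  ST-07: calculated 62.9 vs reported 62.9 → residual 0.0 km
  ST-08: calculated 75.8 vs reported 75.8 → residual 0.0 km
  ST-09: calculated 60.1 vs reported 60.1 → residual 0.0 km
ST-07, ST-08, ST-09 are mutually consistent (residuals ≈ 0); ST-06 is off by 24.1 km.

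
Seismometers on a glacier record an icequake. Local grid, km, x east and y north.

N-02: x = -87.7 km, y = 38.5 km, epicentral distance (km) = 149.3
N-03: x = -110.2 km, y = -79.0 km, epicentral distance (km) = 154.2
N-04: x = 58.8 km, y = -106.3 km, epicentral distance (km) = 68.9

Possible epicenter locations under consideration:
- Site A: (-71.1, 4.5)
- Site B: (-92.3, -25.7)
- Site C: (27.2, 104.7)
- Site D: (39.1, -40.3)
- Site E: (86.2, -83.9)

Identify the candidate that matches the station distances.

Site D

For each candidate, compare |candidate − station| to the reported distance:
Site A: residuals N-02 111.5, N-03 62.0, N-04 101.8 → max 111.5 km
Site B: residuals N-02 84.9, N-03 98.0, N-04 102.4 → max 102.4 km
Site C: residuals N-02 16.7, N-03 75.2, N-04 144.5 → max 144.5 km
Site D: residuals N-02 0.0, N-03 0.0, N-04 0.0 → max 0.0 km
Site E: residuals N-02 63.4, N-03 42.3, N-04 33.5 → max 63.4 km
Only Site D has all residuals ≈ 0.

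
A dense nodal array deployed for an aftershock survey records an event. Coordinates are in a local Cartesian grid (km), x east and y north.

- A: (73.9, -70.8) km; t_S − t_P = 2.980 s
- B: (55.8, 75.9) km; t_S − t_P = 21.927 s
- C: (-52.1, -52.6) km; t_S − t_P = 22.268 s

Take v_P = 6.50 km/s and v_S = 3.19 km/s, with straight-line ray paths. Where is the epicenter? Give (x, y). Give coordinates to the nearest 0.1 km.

Distance from S−P lag: d = Δt · v_P v_S / (v_P − v_S) = Δt · (6.50·3.19)/(6.50−3.19) ≈ 6.2644·Δt.
So d_A = 18.67, d_B = 137.36, d_C = 139.49 km.
Circle about each station: (x − 73.9)² + (y + 70.8)² = 18.67²; (x − 55.8)² + (y − 75.9)² = 137.36²; (x + 52.1)² + (y + 52.6)² = 139.49².
Subtracting the A equation from the B and C equations removes the quadratic terms:
-36.2 x + 293.4 y = -20118.60
-252.0 x + 36.4 y = -24101.57
Solving the 2×2 system: x ≈ 87.3, y ≈ -57.8 km.
Check against A (with the unrounded x, y): √((x − 73.9)²+(y + 70.8)²) = 18.66 ≈ 18.67 km. ✓

x ≈ 87.3 km, y ≈ -57.8 km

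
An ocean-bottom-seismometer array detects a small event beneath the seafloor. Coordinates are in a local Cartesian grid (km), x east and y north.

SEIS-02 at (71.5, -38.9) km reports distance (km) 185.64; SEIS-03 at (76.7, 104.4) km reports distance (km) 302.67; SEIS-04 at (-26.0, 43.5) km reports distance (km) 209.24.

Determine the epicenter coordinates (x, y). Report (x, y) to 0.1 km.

Circle about each station: (x − 71.5)² + (y + 38.9)² = 185.64²; (x − 76.7)² + (y − 104.4)² = 302.67²; (x + 26.0)² + (y − 43.5)² = 209.24².
Subtracting pairs of circle equations eliminates x²+y² and gives linear equations (the radical axes):
10.4 x + 286.6 y = -46990.13
-195.0 x + 164.8 y = -13376.38
Solving the 2×2 system: x ≈ -67.9, y ≈ -161.5 km.

x ≈ -67.9 km, y ≈ -161.5 km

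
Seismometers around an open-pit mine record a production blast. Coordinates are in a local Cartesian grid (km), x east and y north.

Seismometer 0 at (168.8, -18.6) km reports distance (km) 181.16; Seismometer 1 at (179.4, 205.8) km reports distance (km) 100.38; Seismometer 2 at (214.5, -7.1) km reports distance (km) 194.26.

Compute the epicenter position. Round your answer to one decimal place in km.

Circle about each station: (x − 168.8)² + (y + 18.6)² = 181.16²; (x − 179.4)² + (y − 205.8)² = 100.38²; (x − 214.5)² + (y + 7.1)² = 194.26².
Subtracting the Seismometer 0 equation from the Seismometer 1 and Seismometer 2 equations removes the quadratic terms:
21.2 x + 448.8 y = 68441.40
91.4 x + 23.0 y = 12303.26
Solving the 2×2 system: x ≈ 97.4, y ≈ 147.9 km.

x ≈ 97.4 km, y ≈ 147.9 km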